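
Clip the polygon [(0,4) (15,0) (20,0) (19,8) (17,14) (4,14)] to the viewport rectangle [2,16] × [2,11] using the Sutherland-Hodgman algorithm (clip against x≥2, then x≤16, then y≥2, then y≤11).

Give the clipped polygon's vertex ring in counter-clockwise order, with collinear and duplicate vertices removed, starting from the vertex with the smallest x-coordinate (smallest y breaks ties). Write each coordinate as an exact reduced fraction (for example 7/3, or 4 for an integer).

1. After x ≥ 2: [(2,9) (2,52/15) (15,0) (20,0) (19,8) (17,14) (4,14)]
2. After x ≤ 16: [(2,9) (2,52/15) (15,0) (16,0) (16,14) (4,14)]
3. After y ≥ 2: [(2,9) (2,52/15) (15/2,2) (16,2) (16,14) (4,14)]
4. After y ≤ 11: [(14/5,11) (2,9) (2,52/15) (15/2,2) (16,2) (16,11)]
5. Canonical ring: [(2,52/15) (15/2,2) (16,2) (16,11) (14/5,11) (2,9)]

Clipped polygon: [(2,52/15) (15/2,2) (16,2) (16,11) (14/5,11) (2,9)]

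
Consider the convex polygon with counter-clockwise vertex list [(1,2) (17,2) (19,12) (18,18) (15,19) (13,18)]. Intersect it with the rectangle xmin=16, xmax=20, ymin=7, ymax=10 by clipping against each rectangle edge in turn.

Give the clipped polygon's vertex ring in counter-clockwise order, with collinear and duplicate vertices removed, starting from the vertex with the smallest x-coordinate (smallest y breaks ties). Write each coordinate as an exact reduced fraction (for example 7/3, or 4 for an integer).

Clipped polygon: [(16,7) (18,7) (93/5,10) (16,10)]

1. After x ≥ 16: [(16,2) (17,2) (19,12) (18,18) (16,56/3)]
2. After x ≤ 20: [(16,2) (17,2) (19,12) (18,18) (16,56/3)]
3. After y ≥ 7: [(16,7) (18,7) (19,12) (18,18) (16,56/3)]
4. After y ≤ 10: [(16,10) (16,7) (18,7) (93/5,10)]
5. Canonical ring: [(16,7) (18,7) (93/5,10) (16,10)]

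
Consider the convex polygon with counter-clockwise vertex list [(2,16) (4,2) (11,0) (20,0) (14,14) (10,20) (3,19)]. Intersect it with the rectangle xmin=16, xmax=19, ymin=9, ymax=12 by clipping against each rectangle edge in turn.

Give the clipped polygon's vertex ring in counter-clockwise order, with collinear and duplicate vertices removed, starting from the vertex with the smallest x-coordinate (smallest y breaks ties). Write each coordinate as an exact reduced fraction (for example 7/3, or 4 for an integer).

1. After x ≥ 16: [(16,0) (20,0) (16,28/3)]
2. After x ≤ 19: [(16,0) (19,0) (19,7/3) (16,28/3)]
3. After y ≥ 9: [(16,9) (113/7,9) (16,28/3)]
4. After y ≤ 12: [(16,9) (113/7,9) (16,28/3)]
5. Canonical ring: [(16,9) (113/7,9) (16,28/3)]

Clipped polygon: [(16,9) (113/7,9) (16,28/3)]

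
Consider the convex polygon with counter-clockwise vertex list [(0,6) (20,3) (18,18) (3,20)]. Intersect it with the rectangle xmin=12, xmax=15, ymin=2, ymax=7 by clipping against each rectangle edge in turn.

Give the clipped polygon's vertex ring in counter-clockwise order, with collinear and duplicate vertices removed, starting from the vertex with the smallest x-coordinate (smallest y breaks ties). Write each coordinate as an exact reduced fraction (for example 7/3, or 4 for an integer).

1. After x ≥ 12: [(12,21/5) (20,3) (18,18) (12,94/5)]
2. After x ≤ 15: [(12,21/5) (15,15/4) (15,92/5) (12,94/5)]
3. After y ≥ 2: [(12,21/5) (15,15/4) (15,92/5) (12,94/5)]
4. After y ≤ 7: [(12,7) (12,21/5) (15,15/4) (15,7)]
5. Canonical ring: [(12,21/5) (15,15/4) (15,7) (12,7)]

Clipped polygon: [(12,21/5) (15,15/4) (15,7) (12,7)]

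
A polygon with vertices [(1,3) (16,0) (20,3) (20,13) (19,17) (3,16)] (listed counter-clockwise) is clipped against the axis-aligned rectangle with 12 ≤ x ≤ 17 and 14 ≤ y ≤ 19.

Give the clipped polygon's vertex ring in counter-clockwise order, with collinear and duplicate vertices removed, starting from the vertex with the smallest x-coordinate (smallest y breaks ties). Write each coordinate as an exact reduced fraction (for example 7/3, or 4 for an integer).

Clipped polygon: [(12,14) (17,14) (17,135/8) (12,265/16)]

1. After x ≥ 12: [(12,4/5) (16,0) (20,3) (20,13) (19,17) (12,265/16)]
2. After x ≤ 17: [(12,4/5) (16,0) (17,3/4) (17,135/8) (12,265/16)]
3. After y ≥ 14: [(12,14) (17,14) (17,135/8) (12,265/16)]
4. After y ≤ 19: [(12,14) (17,14) (17,135/8) (12,265/16)]
5. Canonical ring: [(12,14) (17,14) (17,135/8) (12,265/16)]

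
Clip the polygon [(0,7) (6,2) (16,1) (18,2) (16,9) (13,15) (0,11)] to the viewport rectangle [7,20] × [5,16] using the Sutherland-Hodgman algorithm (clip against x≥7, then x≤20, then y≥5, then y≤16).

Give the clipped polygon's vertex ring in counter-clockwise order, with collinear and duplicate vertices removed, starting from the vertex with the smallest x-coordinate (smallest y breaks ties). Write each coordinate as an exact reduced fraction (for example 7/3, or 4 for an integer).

Clipped polygon: [(7,5) (120/7,5) (16,9) (13,15) (7,171/13)]

1. After x ≥ 7: [(7,19/10) (16,1) (18,2) (16,9) (13,15) (7,171/13)]
2. After x ≤ 20: [(7,19/10) (16,1) (18,2) (16,9) (13,15) (7,171/13)]
3. After y ≥ 5: [(7,5) (120/7,5) (16,9) (13,15) (7,171/13)]
4. After y ≤ 16: [(7,5) (120/7,5) (16,9) (13,15) (7,171/13)]
5. Canonical ring: [(7,5) (120/7,5) (16,9) (13,15) (7,171/13)]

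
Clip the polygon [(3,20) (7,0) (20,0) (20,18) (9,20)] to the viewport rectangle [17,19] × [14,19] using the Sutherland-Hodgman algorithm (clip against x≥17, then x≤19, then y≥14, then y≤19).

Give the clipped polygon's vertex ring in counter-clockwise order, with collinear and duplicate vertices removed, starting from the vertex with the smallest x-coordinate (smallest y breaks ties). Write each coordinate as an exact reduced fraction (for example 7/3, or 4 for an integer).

1. After x ≥ 17: [(17,0) (20,0) (20,18) (17,204/11)]
2. After x ≤ 19: [(17,0) (19,0) (19,200/11) (17,204/11)]
3. After y ≥ 14: [(17,14) (19,14) (19,200/11) (17,204/11)]
4. After y ≤ 19: [(17,14) (19,14) (19,200/11) (17,204/11)]
5. Canonical ring: [(17,14) (19,14) (19,200/11) (17,204/11)]

Clipped polygon: [(17,14) (19,14) (19,200/11) (17,204/11)]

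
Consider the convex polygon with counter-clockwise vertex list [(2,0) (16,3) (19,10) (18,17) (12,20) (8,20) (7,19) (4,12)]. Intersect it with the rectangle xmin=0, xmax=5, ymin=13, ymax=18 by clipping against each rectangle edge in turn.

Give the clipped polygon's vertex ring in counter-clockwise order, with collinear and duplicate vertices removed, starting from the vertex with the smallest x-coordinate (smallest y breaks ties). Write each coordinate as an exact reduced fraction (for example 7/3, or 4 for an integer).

Clipped polygon: [(31/7,13) (5,13) (5,43/3)]

1. After x ≥ 0: [(2,0) (16,3) (19,10) (18,17) (12,20) (8,20) (7,19) (4,12)]
2. After x ≤ 5: [(2,0) (5,9/14) (5,43/3) (4,12)]
3. After y ≥ 13: [(5,13) (5,43/3) (31/7,13)]
4. After y ≤ 18: [(5,13) (5,43/3) (31/7,13)]
5. Canonical ring: [(31/7,13) (5,13) (5,43/3)]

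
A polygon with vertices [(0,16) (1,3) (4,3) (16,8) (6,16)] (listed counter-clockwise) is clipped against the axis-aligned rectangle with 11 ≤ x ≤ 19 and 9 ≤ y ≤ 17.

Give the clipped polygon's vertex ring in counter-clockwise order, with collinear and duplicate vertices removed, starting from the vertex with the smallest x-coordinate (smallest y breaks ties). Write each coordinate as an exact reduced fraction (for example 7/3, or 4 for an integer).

Clipped polygon: [(11,9) (59/4,9) (11,12)]

1. After x ≥ 11: [(11,71/12) (16,8) (11,12)]
2. After x ≤ 19: [(11,71/12) (16,8) (11,12)]
3. After y ≥ 9: [(11,9) (59/4,9) (11,12)]
4. After y ≤ 17: [(11,9) (59/4,9) (11,12)]
5. Canonical ring: [(11,9) (59/4,9) (11,12)]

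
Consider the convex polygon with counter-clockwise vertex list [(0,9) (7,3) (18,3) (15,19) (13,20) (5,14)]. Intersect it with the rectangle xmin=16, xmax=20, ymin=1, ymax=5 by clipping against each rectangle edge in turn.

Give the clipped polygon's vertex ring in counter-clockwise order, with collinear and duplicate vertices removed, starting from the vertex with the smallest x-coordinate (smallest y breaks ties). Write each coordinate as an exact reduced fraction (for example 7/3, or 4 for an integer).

1. After x ≥ 16: [(16,3) (18,3) (16,41/3)]
2. After x ≤ 20: [(16,3) (18,3) (16,41/3)]
3. After y ≥ 1: [(16,3) (18,3) (16,41/3)]
4. After y ≤ 5: [(16,5) (16,3) (18,3) (141/8,5)]
5. Canonical ring: [(16,3) (18,3) (141/8,5) (16,5)]

Clipped polygon: [(16,3) (18,3) (141/8,5) (16,5)]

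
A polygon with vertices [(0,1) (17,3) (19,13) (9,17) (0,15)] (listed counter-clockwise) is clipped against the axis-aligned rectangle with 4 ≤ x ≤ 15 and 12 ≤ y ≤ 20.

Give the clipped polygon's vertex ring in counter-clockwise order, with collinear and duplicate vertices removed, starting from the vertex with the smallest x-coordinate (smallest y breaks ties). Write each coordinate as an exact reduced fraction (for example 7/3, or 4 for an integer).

1. After x ≥ 4: [(4,25/17) (17,3) (19,13) (9,17) (4,143/9)]
2. After x ≤ 15: [(4,25/17) (15,47/17) (15,73/5) (9,17) (4,143/9)]
3. After y ≥ 12: [(4,12) (15,12) (15,73/5) (9,17) (4,143/9)]
4. After y ≤ 20: [(4,12) (15,12) (15,73/5) (9,17) (4,143/9)]
5. Canonical ring: [(4,12) (15,12) (15,73/5) (9,17) (4,143/9)]

Clipped polygon: [(4,12) (15,12) (15,73/5) (9,17) (4,143/9)]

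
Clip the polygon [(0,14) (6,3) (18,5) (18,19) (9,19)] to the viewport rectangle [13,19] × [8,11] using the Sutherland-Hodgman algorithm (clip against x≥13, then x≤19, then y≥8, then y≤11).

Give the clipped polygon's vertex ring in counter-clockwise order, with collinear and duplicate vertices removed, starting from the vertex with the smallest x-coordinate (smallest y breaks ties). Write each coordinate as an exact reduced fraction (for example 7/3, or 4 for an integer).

Clipped polygon: [(13,8) (18,8) (18,11) (13,11)]

1. After x ≥ 13: [(13,25/6) (18,5) (18,19) (13,19)]
2. After x ≤ 19: [(13,25/6) (18,5) (18,19) (13,19)]
3. After y ≥ 8: [(13,8) (18,8) (18,19) (13,19)]
4. After y ≤ 11: [(13,11) (13,8) (18,8) (18,11)]
5. Canonical ring: [(13,8) (18,8) (18,11) (13,11)]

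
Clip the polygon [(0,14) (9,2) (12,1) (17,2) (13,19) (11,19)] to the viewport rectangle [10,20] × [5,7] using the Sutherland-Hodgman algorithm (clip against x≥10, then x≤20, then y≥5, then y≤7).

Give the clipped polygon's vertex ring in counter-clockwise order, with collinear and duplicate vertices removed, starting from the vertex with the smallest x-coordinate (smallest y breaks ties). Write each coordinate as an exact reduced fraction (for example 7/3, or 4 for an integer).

1. After x ≥ 10: [(10,204/11) (10,5/3) (12,1) (17,2) (13,19) (11,19)]
2. After x ≤ 20: [(10,204/11) (10,5/3) (12,1) (17,2) (13,19) (11,19)]
3. After y ≥ 5: [(10,204/11) (10,5) (277/17,5) (13,19) (11,19)]
4. After y ≤ 7: [(10,7) (10,5) (277/17,5) (269/17,7)]
5. Canonical ring: [(10,5) (277/17,5) (269/17,7) (10,7)]

Clipped polygon: [(10,5) (277/17,5) (269/17,7) (10,7)]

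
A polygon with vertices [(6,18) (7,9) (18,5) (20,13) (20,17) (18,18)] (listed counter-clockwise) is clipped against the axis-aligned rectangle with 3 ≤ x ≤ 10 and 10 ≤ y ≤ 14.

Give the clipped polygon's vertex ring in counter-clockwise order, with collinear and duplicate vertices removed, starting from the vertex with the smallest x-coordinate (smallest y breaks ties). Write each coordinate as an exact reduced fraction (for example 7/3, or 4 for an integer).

1. After x ≥ 3: [(6,18) (7,9) (18,5) (20,13) (20,17) (18,18)]
2. After x ≤ 10: [(10,18) (6,18) (7,9) (10,87/11)]
3. After y ≥ 10: [(10,10) (10,18) (6,18) (62/9,10)]
4. After y ≤ 14: [(10,10) (10,14) (58/9,14) (62/9,10)]
5. Canonical ring: [(58/9,14) (62/9,10) (10,10) (10,14)]

Clipped polygon: [(58/9,14) (62/9,10) (10,10) (10,14)]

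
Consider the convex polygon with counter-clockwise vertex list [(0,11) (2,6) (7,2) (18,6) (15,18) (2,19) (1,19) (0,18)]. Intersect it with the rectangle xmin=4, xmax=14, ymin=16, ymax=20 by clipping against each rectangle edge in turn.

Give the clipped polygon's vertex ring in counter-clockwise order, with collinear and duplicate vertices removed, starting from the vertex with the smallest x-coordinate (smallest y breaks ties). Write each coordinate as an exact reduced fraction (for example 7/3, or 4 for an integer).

Clipped polygon: [(4,16) (14,16) (14,235/13) (4,245/13)]

1. After x ≥ 4: [(4,22/5) (7,2) (18,6) (15,18) (4,245/13)]
2. After x ≤ 14: [(4,22/5) (7,2) (14,50/11) (14,235/13) (4,245/13)]
3. After y ≥ 16: [(4,16) (14,16) (14,235/13) (4,245/13)]
4. After y ≤ 20: [(4,16) (14,16) (14,235/13) (4,245/13)]
5. Canonical ring: [(4,16) (14,16) (14,235/13) (4,245/13)]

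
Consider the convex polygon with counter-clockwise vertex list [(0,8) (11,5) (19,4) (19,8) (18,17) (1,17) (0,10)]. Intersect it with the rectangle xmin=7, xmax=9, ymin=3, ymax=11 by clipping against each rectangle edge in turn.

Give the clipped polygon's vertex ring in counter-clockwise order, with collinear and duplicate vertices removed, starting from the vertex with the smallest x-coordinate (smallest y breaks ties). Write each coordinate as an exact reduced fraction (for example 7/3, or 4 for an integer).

Clipped polygon: [(7,67/11) (9,61/11) (9,11) (7,11)]

1. After x ≥ 7: [(7,67/11) (11,5) (19,4) (19,8) (18,17) (7,17)]
2. After x ≤ 9: [(7,67/11) (9,61/11) (9,17) (7,17)]
3. After y ≥ 3: [(7,67/11) (9,61/11) (9,17) (7,17)]
4. After y ≤ 11: [(7,11) (7,67/11) (9,61/11) (9,11)]
5. Canonical ring: [(7,67/11) (9,61/11) (9,11) (7,11)]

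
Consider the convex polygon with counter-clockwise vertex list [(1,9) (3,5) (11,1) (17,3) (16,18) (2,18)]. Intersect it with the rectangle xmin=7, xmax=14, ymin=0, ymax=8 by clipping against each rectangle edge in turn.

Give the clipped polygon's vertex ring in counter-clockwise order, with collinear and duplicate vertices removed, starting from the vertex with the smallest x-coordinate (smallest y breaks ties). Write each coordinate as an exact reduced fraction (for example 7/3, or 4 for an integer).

Clipped polygon: [(7,3) (11,1) (14,2) (14,8) (7,8)]

1. After x ≥ 7: [(7,3) (11,1) (17,3) (16,18) (7,18)]
2. After x ≤ 14: [(7,3) (11,1) (14,2) (14,18) (7,18)]
3. After y ≥ 0: [(7,3) (11,1) (14,2) (14,18) (7,18)]
4. After y ≤ 8: [(7,8) (7,3) (11,1) (14,2) (14,8)]
5. Canonical ring: [(7,3) (11,1) (14,2) (14,8) (7,8)]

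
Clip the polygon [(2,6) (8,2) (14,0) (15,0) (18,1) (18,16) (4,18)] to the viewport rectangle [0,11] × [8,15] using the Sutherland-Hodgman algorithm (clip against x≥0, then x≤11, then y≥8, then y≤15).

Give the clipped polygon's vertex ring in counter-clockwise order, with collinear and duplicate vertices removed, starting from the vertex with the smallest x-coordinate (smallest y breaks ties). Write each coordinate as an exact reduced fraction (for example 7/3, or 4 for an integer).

Clipped polygon: [(7/3,8) (11,8) (11,15) (7/2,15)]

1. After x ≥ 0: [(2,6) (8,2) (14,0) (15,0) (18,1) (18,16) (4,18)]
2. After x ≤ 11: [(2,6) (8,2) (11,1) (11,17) (4,18)]
3. After y ≥ 8: [(7/3,8) (11,8) (11,17) (4,18)]
4. After y ≤ 15: [(7/2,15) (7/3,8) (11,8) (11,15)]
5. Canonical ring: [(7/3,8) (11,8) (11,15) (7/2,15)]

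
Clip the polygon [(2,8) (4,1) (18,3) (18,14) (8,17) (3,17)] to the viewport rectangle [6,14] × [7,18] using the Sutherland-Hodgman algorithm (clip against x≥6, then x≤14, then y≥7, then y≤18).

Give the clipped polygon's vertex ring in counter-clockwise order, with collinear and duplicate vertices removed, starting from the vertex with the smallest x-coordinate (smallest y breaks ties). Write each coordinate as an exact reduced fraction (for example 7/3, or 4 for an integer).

1. After x ≥ 6: [(6,9/7) (18,3) (18,14) (8,17) (6,17)]
2. After x ≤ 14: [(6,9/7) (14,17/7) (14,76/5) (8,17) (6,17)]
3. After y ≥ 7: [(6,7) (14,7) (14,76/5) (8,17) (6,17)]
4. After y ≤ 18: [(6,7) (14,7) (14,76/5) (8,17) (6,17)]
5. Canonical ring: [(6,7) (14,7) (14,76/5) (8,17) (6,17)]

Clipped polygon: [(6,7) (14,7) (14,76/5) (8,17) (6,17)]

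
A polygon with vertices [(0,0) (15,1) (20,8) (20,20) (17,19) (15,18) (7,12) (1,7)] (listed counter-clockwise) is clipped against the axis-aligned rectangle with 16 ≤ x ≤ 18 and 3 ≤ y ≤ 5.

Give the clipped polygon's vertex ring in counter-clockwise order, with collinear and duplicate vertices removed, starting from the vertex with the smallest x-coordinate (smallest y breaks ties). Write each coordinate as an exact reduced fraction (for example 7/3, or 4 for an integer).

1. After x ≥ 16: [(16,12/5) (20,8) (20,20) (17,19) (16,37/2)]
2. After x ≤ 18: [(16,12/5) (18,26/5) (18,58/3) (17,19) (16,37/2)]
3. After y ≥ 3: [(16,3) (115/7,3) (18,26/5) (18,58/3) (17,19) (16,37/2)]
4. After y ≤ 5: [(16,5) (16,3) (115/7,3) (125/7,5)]
5. Canonical ring: [(16,3) (115/7,3) (125/7,5) (16,5)]

Clipped polygon: [(16,3) (115/7,3) (125/7,5) (16,5)]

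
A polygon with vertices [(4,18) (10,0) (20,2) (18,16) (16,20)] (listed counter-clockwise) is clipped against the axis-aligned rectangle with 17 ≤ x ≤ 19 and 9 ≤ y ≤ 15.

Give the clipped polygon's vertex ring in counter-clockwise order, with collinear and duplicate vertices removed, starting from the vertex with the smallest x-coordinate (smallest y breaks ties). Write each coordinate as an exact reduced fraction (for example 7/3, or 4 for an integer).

Clipped polygon: [(17,9) (19,9) (127/7,15) (17,15)]

1. After x ≥ 17: [(17,7/5) (20,2) (18,16) (17,18)]
2. After x ≤ 19: [(17,7/5) (19,9/5) (19,9) (18,16) (17,18)]
3. After y ≥ 9: [(17,9) (19,9) (19,9) (18,16) (17,18)]
4. After y ≤ 15: [(17,15) (17,9) (19,9) (19,9) (127/7,15)]
5. Canonical ring: [(17,9) (19,9) (127/7,15) (17,15)]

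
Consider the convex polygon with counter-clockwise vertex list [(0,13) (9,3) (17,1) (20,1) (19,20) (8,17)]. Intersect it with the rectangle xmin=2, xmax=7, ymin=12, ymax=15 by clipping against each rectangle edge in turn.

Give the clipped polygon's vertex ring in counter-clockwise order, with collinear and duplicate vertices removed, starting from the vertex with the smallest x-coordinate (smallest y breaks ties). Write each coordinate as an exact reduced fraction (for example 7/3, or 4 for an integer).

1. After x ≥ 2: [(2,14) (2,97/9) (9,3) (17,1) (20,1) (19,20) (8,17)]
2. After x ≤ 7: [(7,33/2) (2,14) (2,97/9) (7,47/9)]
3. After y ≥ 12: [(7,12) (7,33/2) (2,14) (2,12)]
4. After y ≤ 15: [(7,12) (7,15) (4,15) (2,14) (2,12)]
5. Canonical ring: [(2,12) (7,12) (7,15) (4,15) (2,14)]

Clipped polygon: [(2,12) (7,12) (7,15) (4,15) (2,14)]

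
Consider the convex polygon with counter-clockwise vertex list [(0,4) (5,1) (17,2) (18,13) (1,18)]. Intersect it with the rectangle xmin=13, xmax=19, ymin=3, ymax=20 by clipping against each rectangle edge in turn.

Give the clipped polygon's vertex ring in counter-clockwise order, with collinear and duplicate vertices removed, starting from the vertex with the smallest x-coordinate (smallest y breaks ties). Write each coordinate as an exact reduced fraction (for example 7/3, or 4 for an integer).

1. After x ≥ 13: [(13,5/3) (17,2) (18,13) (13,246/17)]
2. After x ≤ 19: [(13,5/3) (17,2) (18,13) (13,246/17)]
3. After y ≥ 3: [(13,3) (188/11,3) (18,13) (13,246/17)]
4. After y ≤ 20: [(13,3) (188/11,3) (18,13) (13,246/17)]
5. Canonical ring: [(13,3) (188/11,3) (18,13) (13,246/17)]

Clipped polygon: [(13,3) (188/11,3) (18,13) (13,246/17)]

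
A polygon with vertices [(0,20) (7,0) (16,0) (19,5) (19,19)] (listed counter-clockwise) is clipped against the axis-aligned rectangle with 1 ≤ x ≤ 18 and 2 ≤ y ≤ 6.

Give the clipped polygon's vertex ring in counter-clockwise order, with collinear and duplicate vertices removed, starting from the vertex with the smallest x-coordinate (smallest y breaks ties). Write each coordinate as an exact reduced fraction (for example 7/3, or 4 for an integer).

1. After x ≥ 1: [(1,379/19) (1,120/7) (7,0) (16,0) (19,5) (19,19)]
2. After x ≤ 18: [(18,362/19) (1,379/19) (1,120/7) (7,0) (16,0) (18,10/3)]
3. After y ≥ 2: [(18,362/19) (1,379/19) (1,120/7) (63/10,2) (86/5,2) (18,10/3)]
4. After y ≤ 6: [(18,6) (49/10,6) (63/10,2) (86/5,2) (18,10/3)]
5. Canonical ring: [(49/10,6) (63/10,2) (86/5,2) (18,10/3) (18,6)]

Clipped polygon: [(49/10,6) (63/10,2) (86/5,2) (18,10/3) (18,6)]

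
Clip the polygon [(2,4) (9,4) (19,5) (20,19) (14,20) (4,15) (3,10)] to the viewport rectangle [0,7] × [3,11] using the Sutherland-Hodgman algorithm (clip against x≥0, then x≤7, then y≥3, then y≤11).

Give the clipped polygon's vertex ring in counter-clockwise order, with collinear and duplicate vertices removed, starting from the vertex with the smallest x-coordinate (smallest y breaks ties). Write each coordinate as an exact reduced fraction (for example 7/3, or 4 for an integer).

1. After x ≥ 0: [(2,4) (9,4) (19,5) (20,19) (14,20) (4,15) (3,10)]
2. After x ≤ 7: [(2,4) (7,4) (7,33/2) (4,15) (3,10)]
3. After y ≥ 3: [(2,4) (7,4) (7,33/2) (4,15) (3,10)]
4. After y ≤ 11: [(2,4) (7,4) (7,11) (16/5,11) (3,10)]
5. Canonical ring: [(2,4) (7,4) (7,11) (16/5,11) (3,10)]

Clipped polygon: [(2,4) (7,4) (7,11) (16/5,11) (3,10)]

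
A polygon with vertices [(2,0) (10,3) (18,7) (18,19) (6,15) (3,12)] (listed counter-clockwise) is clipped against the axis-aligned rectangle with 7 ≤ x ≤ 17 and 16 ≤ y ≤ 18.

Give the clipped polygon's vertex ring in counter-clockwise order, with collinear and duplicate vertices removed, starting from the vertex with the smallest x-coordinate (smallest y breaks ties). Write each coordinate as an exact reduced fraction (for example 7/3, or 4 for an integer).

1. After x ≥ 7: [(7,15/8) (10,3) (18,7) (18,19) (7,46/3)]
2. After x ≤ 17: [(7,15/8) (10,3) (17,13/2) (17,56/3) (7,46/3)]
3. After y ≥ 16: [(17,16) (17,56/3) (9,16)]
4. After y ≤ 18: [(17,16) (17,18) (15,18) (9,16)]
5. Canonical ring: [(9,16) (17,16) (17,18) (15,18)]

Clipped polygon: [(9,16) (17,16) (17,18) (15,18)]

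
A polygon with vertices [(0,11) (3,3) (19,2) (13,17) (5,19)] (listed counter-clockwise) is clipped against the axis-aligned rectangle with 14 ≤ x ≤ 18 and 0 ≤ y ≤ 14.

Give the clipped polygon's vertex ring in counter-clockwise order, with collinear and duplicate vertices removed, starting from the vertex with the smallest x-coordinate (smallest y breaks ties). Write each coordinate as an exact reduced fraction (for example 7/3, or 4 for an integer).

1. After x ≥ 14: [(14,37/16) (19,2) (14,29/2)]
2. After x ≤ 18: [(14,37/16) (18,33/16) (18,9/2) (14,29/2)]
3. After y ≥ 0: [(14,37/16) (18,33/16) (18,9/2) (14,29/2)]
4. After y ≤ 14: [(14,14) (14,37/16) (18,33/16) (18,9/2) (71/5,14)]
5. Canonical ring: [(14,37/16) (18,33/16) (18,9/2) (71/5,14) (14,14)]

Clipped polygon: [(14,37/16) (18,33/16) (18,9/2) (71/5,14) (14,14)]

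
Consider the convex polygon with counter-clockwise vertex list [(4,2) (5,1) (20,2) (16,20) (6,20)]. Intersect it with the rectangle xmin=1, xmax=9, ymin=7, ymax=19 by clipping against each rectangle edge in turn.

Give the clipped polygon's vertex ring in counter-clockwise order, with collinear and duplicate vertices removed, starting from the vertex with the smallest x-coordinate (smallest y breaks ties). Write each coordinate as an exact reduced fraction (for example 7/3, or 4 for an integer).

1. After x ≥ 1: [(4,2) (5,1) (20,2) (16,20) (6,20)]
2. After x ≤ 9: [(4,2) (5,1) (9,19/15) (9,20) (6,20)]
3. After y ≥ 7: [(41/9,7) (9,7) (9,20) (6,20)]
4. After y ≤ 19: [(53/9,19) (41/9,7) (9,7) (9,19)]
5. Canonical ring: [(41/9,7) (9,7) (9,19) (53/9,19)]

Clipped polygon: [(41/9,7) (9,7) (9,19) (53/9,19)]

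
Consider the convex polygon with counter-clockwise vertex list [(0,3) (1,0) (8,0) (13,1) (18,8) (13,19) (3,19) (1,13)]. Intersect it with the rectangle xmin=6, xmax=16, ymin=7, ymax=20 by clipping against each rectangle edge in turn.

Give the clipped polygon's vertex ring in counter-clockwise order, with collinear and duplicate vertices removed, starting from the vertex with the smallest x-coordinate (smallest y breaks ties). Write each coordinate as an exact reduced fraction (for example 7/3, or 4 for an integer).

1. After x ≥ 6: [(6,0) (8,0) (13,1) (18,8) (13,19) (6,19)]
2. After x ≤ 16: [(6,0) (8,0) (13,1) (16,26/5) (16,62/5) (13,19) (6,19)]
3. After y ≥ 7: [(6,7) (16,7) (16,62/5) (13,19) (6,19)]
4. After y ≤ 20: [(6,7) (16,7) (16,62/5) (13,19) (6,19)]
5. Canonical ring: [(6,7) (16,7) (16,62/5) (13,19) (6,19)]

Clipped polygon: [(6,7) (16,7) (16,62/5) (13,19) (6,19)]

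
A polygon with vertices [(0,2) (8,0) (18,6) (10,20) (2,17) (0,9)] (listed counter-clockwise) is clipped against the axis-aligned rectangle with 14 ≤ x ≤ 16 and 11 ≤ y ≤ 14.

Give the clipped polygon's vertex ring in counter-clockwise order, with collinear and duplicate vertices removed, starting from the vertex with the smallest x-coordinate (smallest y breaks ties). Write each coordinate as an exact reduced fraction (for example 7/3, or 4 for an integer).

1. After x ≥ 14: [(14,18/5) (18,6) (14,13)]
2. After x ≤ 16: [(14,18/5) (16,24/5) (16,19/2) (14,13)]
3. After y ≥ 11: [(14,11) (106/7,11) (14,13)]
4. After y ≤ 14: [(14,11) (106/7,11) (14,13)]
5. Canonical ring: [(14,11) (106/7,11) (14,13)]

Clipped polygon: [(14,11) (106/7,11) (14,13)]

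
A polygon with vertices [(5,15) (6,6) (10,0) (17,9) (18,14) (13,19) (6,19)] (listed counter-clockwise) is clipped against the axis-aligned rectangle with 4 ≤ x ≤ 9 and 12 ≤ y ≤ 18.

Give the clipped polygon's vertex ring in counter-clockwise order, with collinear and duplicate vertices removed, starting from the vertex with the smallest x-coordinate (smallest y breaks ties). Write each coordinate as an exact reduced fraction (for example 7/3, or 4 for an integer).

Clipped polygon: [(5,15) (16/3,12) (9,12) (9,18) (23/4,18)]

1. After x ≥ 4: [(5,15) (6,6) (10,0) (17,9) (18,14) (13,19) (6,19)]
2. After x ≤ 9: [(5,15) (6,6) (9,3/2) (9,19) (6,19)]
3. After y ≥ 12: [(5,15) (16/3,12) (9,12) (9,19) (6,19)]
4. After y ≤ 18: [(23/4,18) (5,15) (16/3,12) (9,12) (9,18)]
5. Canonical ring: [(5,15) (16/3,12) (9,12) (9,18) (23/4,18)]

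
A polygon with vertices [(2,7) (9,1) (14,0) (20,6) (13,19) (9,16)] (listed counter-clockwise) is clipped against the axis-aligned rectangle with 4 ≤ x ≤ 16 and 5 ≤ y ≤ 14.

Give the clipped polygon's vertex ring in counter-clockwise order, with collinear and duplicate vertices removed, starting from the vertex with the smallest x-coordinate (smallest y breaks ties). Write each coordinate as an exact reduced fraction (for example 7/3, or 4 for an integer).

Clipped polygon: [(4,37/7) (13/3,5) (16,5) (16,94/7) (204/13,14) (67/9,14) (4,67/7)]

1. After x ≥ 4: [(4,67/7) (4,37/7) (9,1) (14,0) (20,6) (13,19) (9,16)]
2. After x ≤ 16: [(4,67/7) (4,37/7) (9,1) (14,0) (16,2) (16,94/7) (13,19) (9,16)]
3. After y ≥ 5: [(4,67/7) (4,37/7) (13/3,5) (16,5) (16,94/7) (13,19) (9,16)]
4. After y ≤ 14: [(67/9,14) (4,67/7) (4,37/7) (13/3,5) (16,5) (16,94/7) (204/13,14)]
5. Canonical ring: [(4,37/7) (13/3,5) (16,5) (16,94/7) (204/13,14) (67/9,14) (4,67/7)]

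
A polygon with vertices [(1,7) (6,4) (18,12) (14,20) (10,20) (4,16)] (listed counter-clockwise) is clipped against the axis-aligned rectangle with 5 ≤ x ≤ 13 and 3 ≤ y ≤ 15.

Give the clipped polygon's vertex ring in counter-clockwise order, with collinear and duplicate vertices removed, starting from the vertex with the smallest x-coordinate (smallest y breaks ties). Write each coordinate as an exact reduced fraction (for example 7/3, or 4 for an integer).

1. After x ≥ 5: [(5,23/5) (6,4) (18,12) (14,20) (10,20) (5,50/3)]
2. After x ≤ 13: [(5,23/5) (6,4) (13,26/3) (13,20) (10,20) (5,50/3)]
3. After y ≥ 3: [(5,23/5) (6,4) (13,26/3) (13,20) (10,20) (5,50/3)]
4. After y ≤ 15: [(5,15) (5,23/5) (6,4) (13,26/3) (13,15)]
5. Canonical ring: [(5,23/5) (6,4) (13,26/3) (13,15) (5,15)]

Clipped polygon: [(5,23/5) (6,4) (13,26/3) (13,15) (5,15)]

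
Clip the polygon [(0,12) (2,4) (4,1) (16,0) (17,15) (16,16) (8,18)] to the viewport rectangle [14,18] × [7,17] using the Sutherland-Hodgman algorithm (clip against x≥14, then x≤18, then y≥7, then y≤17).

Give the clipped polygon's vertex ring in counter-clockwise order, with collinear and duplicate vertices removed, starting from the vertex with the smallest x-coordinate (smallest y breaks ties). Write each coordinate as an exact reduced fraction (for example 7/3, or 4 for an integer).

1. After x ≥ 14: [(14,1/6) (16,0) (17,15) (16,16) (14,33/2)]
2. After x ≤ 18: [(14,1/6) (16,0) (17,15) (16,16) (14,33/2)]
3. After y ≥ 7: [(14,7) (247/15,7) (17,15) (16,16) (14,33/2)]
4. After y ≤ 17: [(14,7) (247/15,7) (17,15) (16,16) (14,33/2)]
5. Canonical ring: [(14,7) (247/15,7) (17,15) (16,16) (14,33/2)]

Clipped polygon: [(14,7) (247/15,7) (17,15) (16,16) (14,33/2)]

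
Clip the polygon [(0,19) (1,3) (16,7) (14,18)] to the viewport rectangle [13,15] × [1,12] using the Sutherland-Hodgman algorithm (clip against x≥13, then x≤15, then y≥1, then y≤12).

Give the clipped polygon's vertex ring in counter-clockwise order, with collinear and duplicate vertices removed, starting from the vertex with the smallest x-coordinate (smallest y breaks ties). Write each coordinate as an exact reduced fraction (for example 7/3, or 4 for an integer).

Clipped polygon: [(13,31/5) (15,101/15) (15,12) (13,12)]

1. After x ≥ 13: [(13,253/14) (13,31/5) (16,7) (14,18)]
2. After x ≤ 15: [(13,253/14) (13,31/5) (15,101/15) (15,25/2) (14,18)]
3. After y ≥ 1: [(13,253/14) (13,31/5) (15,101/15) (15,25/2) (14,18)]
4. After y ≤ 12: [(13,12) (13,31/5) (15,101/15) (15,12)]
5. Canonical ring: [(13,31/5) (15,101/15) (15,12) (13,12)]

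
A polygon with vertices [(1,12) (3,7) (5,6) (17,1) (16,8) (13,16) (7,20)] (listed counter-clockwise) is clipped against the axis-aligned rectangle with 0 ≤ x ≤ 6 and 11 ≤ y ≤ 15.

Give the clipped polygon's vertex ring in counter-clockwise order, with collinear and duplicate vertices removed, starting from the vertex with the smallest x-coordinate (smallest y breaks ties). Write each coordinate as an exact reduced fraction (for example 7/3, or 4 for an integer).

Clipped polygon: [(1,12) (7/5,11) (6,11) (6,15) (13/4,15)]

1. After x ≥ 0: [(1,12) (3,7) (5,6) (17,1) (16,8) (13,16) (7,20)]
2. After x ≤ 6: [(6,56/3) (1,12) (3,7) (5,6) (6,67/12)]
3. After y ≥ 11: [(6,11) (6,56/3) (1,12) (7/5,11)]
4. After y ≤ 15: [(6,11) (6,15) (13/4,15) (1,12) (7/5,11)]
5. Canonical ring: [(1,12) (7/5,11) (6,11) (6,15) (13/4,15)]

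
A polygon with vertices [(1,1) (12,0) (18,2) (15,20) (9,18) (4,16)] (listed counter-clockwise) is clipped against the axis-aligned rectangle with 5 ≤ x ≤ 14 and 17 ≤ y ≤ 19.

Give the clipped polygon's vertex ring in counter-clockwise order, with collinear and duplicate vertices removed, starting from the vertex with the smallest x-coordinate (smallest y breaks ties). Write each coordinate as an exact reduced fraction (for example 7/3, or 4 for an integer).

1. After x ≥ 5: [(5,7/11) (12,0) (18,2) (15,20) (9,18) (5,82/5)]
2. After x ≤ 14: [(5,7/11) (12,0) (14,2/3) (14,59/3) (9,18) (5,82/5)]
3. After y ≥ 17: [(14,17) (14,59/3) (9,18) (13/2,17)]
4. After y ≤ 19: [(14,17) (14,19) (12,19) (9,18) (13/2,17)]
5. Canonical ring: [(13/2,17) (14,17) (14,19) (12,19) (9,18)]

Clipped polygon: [(13/2,17) (14,17) (14,19) (12,19) (9,18)]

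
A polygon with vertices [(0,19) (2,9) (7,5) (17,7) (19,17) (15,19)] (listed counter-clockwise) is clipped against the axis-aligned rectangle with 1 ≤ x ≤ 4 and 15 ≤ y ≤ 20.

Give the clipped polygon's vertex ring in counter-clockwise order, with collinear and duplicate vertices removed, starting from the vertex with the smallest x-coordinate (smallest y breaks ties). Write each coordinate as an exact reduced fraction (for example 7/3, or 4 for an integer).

Clipped polygon: [(1,15) (4,15) (4,19) (1,19)]

1. After x ≥ 1: [(1,19) (1,14) (2,9) (7,5) (17,7) (19,17) (15,19)]
2. After x ≤ 4: [(4,19) (1,19) (1,14) (2,9) (4,37/5)]
3. After y ≥ 15: [(4,15) (4,19) (1,19) (1,15)]
4. After y ≤ 20: [(4,15) (4,19) (1,19) (1,15)]
5. Canonical ring: [(1,15) (4,15) (4,19) (1,19)]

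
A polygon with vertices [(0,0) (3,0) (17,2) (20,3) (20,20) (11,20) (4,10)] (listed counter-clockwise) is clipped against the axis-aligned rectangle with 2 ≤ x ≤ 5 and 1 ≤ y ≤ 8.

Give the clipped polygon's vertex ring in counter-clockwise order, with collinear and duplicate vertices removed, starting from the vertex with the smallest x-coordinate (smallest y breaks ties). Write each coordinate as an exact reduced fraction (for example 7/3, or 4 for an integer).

1. After x ≥ 2: [(2,5) (2,0) (3,0) (17,2) (20,3) (20,20) (11,20) (4,10)]
2. After x ≤ 5: [(2,5) (2,0) (3,0) (5,2/7) (5,80/7) (4,10)]
3. After y ≥ 1: [(2,5) (2,1) (5,1) (5,80/7) (4,10)]
4. After y ≤ 8: [(16/5,8) (2,5) (2,1) (5,1) (5,8)]
5. Canonical ring: [(2,1) (5,1) (5,8) (16/5,8) (2,5)]

Clipped polygon: [(2,1) (5,1) (5,8) (16/5,8) (2,5)]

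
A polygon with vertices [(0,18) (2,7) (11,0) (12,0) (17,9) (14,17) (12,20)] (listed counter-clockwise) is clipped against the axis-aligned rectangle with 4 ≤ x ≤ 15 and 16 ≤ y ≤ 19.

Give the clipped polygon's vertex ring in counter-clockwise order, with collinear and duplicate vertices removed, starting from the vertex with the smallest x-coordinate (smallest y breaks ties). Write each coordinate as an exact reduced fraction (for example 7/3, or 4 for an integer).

1. After x ≥ 4: [(4,56/3) (4,49/9) (11,0) (12,0) (17,9) (14,17) (12,20)]
2. After x ≤ 15: [(4,56/3) (4,49/9) (11,0) (12,0) (15,27/5) (15,43/3) (14,17) (12,20)]
3. After y ≥ 16: [(4,56/3) (4,16) (115/8,16) (14,17) (12,20)]
4. After y ≤ 19: [(6,19) (4,56/3) (4,16) (115/8,16) (14,17) (38/3,19)]
5. Canonical ring: [(4,16) (115/8,16) (14,17) (38/3,19) (6,19) (4,56/3)]

Clipped polygon: [(4,16) (115/8,16) (14,17) (38/3,19) (6,19) (4,56/3)]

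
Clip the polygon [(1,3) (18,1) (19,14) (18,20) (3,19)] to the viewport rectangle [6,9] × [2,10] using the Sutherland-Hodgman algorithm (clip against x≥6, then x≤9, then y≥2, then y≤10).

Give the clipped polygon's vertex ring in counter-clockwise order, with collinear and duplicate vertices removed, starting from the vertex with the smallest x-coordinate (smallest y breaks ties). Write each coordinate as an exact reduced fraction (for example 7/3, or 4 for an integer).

Clipped polygon: [(6,41/17) (9,35/17) (9,10) (6,10)]

1. After x ≥ 6: [(6,41/17) (18,1) (19,14) (18,20) (6,96/5)]
2. After x ≤ 9: [(6,41/17) (9,35/17) (9,97/5) (6,96/5)]
3. After y ≥ 2: [(6,41/17) (9,35/17) (9,97/5) (6,96/5)]
4. After y ≤ 10: [(6,10) (6,41/17) (9,35/17) (9,10)]
5. Canonical ring: [(6,41/17) (9,35/17) (9,10) (6,10)]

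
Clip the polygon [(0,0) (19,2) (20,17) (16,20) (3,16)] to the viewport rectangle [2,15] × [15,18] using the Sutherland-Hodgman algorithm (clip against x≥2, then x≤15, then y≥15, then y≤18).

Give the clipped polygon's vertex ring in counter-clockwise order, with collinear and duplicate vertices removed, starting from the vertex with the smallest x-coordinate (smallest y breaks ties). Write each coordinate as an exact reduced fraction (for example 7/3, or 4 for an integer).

Clipped polygon: [(45/16,15) (15,15) (15,18) (19/2,18) (3,16)]

1. After x ≥ 2: [(2,32/3) (2,4/19) (19,2) (20,17) (16,20) (3,16)]
2. After x ≤ 15: [(2,32/3) (2,4/19) (15,30/19) (15,256/13) (3,16)]
3. After y ≥ 15: [(45/16,15) (15,15) (15,256/13) (3,16)]
4. After y ≤ 18: [(45/16,15) (15,15) (15,18) (19/2,18) (3,16)]
5. Canonical ring: [(45/16,15) (15,15) (15,18) (19/2,18) (3,16)]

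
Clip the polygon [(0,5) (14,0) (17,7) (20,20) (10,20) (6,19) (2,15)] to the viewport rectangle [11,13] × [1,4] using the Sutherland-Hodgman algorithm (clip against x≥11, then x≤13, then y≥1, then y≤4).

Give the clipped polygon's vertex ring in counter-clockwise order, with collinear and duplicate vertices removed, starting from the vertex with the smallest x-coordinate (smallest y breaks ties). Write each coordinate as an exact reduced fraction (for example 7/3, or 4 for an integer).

Clipped polygon: [(11,15/14) (56/5,1) (13,1) (13,4) (11,4)]

1. After x ≥ 11: [(11,15/14) (14,0) (17,7) (20,20) (11,20)]
2. After x ≤ 13: [(11,15/14) (13,5/14) (13,20) (11,20)]
3. After y ≥ 1: [(11,15/14) (56/5,1) (13,1) (13,20) (11,20)]
4. After y ≤ 4: [(11,4) (11,15/14) (56/5,1) (13,1) (13,4)]
5. Canonical ring: [(11,15/14) (56/5,1) (13,1) (13,4) (11,4)]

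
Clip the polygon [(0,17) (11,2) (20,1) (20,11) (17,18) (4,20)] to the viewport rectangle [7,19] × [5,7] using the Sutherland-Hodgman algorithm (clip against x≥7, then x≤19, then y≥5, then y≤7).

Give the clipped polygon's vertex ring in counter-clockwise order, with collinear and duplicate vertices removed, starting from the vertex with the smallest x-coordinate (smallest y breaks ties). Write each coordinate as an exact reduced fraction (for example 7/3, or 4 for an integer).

Clipped polygon: [(22/3,7) (44/5,5) (19,5) (19,7)]

1. After x ≥ 7: [(7,82/11) (11,2) (20,1) (20,11) (17,18) (7,254/13)]
2. After x ≤ 19: [(7,82/11) (11,2) (19,10/9) (19,40/3) (17,18) (7,254/13)]
3. After y ≥ 5: [(7,82/11) (44/5,5) (19,5) (19,40/3) (17,18) (7,254/13)]
4. After y ≤ 7: [(22/3,7) (44/5,5) (19,5) (19,7)]
5. Canonical ring: [(22/3,7) (44/5,5) (19,5) (19,7)]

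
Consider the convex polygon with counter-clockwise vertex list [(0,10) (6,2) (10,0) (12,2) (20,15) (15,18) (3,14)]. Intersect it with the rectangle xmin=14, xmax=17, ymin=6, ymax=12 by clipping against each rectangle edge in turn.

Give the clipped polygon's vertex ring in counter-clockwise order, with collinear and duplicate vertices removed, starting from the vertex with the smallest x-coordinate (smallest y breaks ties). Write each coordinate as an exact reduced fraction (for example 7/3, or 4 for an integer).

1. After x ≥ 14: [(14,21/4) (20,15) (15,18) (14,53/3)]
2. After x ≤ 17: [(14,21/4) (17,81/8) (17,84/5) (15,18) (14,53/3)]
3. After y ≥ 6: [(14,6) (188/13,6) (17,81/8) (17,84/5) (15,18) (14,53/3)]
4. After y ≤ 12: [(14,12) (14,6) (188/13,6) (17,81/8) (17,12)]
5. Canonical ring: [(14,6) (188/13,6) (17,81/8) (17,12) (14,12)]

Clipped polygon: [(14,6) (188/13,6) (17,81/8) (17,12) (14,12)]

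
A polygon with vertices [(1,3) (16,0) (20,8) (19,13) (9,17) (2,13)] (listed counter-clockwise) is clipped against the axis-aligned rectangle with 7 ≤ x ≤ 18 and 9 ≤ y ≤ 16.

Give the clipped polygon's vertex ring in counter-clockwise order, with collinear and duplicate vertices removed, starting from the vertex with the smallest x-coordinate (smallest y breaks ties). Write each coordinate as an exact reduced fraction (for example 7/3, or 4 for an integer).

1. After x ≥ 7: [(7,9/5) (16,0) (20,8) (19,13) (9,17) (7,111/7)]
2. After x ≤ 18: [(7,9/5) (16,0) (18,4) (18,67/5) (9,17) (7,111/7)]
3. After y ≥ 9: [(7,9) (18,9) (18,67/5) (9,17) (7,111/7)]
4. After y ≤ 16: [(7,9) (18,9) (18,67/5) (23/2,16) (29/4,16) (7,111/7)]
5. Canonical ring: [(7,9) (18,9) (18,67/5) (23/2,16) (29/4,16) (7,111/7)]

Clipped polygon: [(7,9) (18,9) (18,67/5) (23/2,16) (29/4,16) (7,111/7)]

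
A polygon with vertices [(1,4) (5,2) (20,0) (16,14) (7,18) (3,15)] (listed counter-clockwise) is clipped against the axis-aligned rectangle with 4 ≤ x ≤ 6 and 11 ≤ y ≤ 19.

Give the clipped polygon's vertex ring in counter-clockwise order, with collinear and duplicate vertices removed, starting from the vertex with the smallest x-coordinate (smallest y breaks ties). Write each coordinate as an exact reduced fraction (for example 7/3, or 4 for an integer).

Clipped polygon: [(4,11) (6,11) (6,69/4) (4,63/4)]

1. After x ≥ 4: [(4,5/2) (5,2) (20,0) (16,14) (7,18) (4,63/4)]
2. After x ≤ 6: [(4,5/2) (5,2) (6,28/15) (6,69/4) (4,63/4)]
3. After y ≥ 11: [(4,11) (6,11) (6,69/4) (4,63/4)]
4. After y ≤ 19: [(4,11) (6,11) (6,69/4) (4,63/4)]
5. Canonical ring: [(4,11) (6,11) (6,69/4) (4,63/4)]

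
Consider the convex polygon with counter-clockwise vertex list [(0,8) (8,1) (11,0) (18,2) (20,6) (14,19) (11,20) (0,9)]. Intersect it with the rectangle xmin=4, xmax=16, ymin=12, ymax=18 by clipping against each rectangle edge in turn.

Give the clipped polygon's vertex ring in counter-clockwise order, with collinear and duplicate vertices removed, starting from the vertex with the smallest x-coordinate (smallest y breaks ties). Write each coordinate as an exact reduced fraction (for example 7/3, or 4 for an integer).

Clipped polygon: [(4,12) (16,12) (16,44/3) (188/13,18) (9,18) (4,13)]

1. After x ≥ 4: [(4,9/2) (8,1) (11,0) (18,2) (20,6) (14,19) (11,20) (4,13)]
2. After x ≤ 16: [(4,9/2) (8,1) (11,0) (16,10/7) (16,44/3) (14,19) (11,20) (4,13)]
3. After y ≥ 12: [(4,12) (16,12) (16,44/3) (14,19) (11,20) (4,13)]
4. After y ≤ 18: [(4,12) (16,12) (16,44/3) (188/13,18) (9,18) (4,13)]
5. Canonical ring: [(4,12) (16,12) (16,44/3) (188/13,18) (9,18) (4,13)]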